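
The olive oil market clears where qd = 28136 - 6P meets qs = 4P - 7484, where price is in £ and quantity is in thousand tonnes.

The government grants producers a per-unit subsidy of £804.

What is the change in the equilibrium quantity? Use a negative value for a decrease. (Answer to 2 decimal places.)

+1929.60

Initially, 28136 - 6P = 4P - 7484, so 35620 = 10P and P = 3562, q = 6764.
Since sellers receive the price plus the subsidy, the effective supply curve becomes qs = 4P - 4268.
Equate the new curves: 28136 - 6P = 4P - 4268, giving 32404 = 10P, P = 3240.4, q = 8693.6.
Δq = 8693.6 − 6764 = +1929.60.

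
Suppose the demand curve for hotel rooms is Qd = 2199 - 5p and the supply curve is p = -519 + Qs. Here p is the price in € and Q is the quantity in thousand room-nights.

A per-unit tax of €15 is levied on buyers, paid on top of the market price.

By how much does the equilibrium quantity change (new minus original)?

Initially, 2199 - 5p = p + 519, so 1680 = 6p and p = 280, Q = 799.
Since buyers pay the price plus the tax, the effective demand curve becomes Qd = 2124 - 5p.
Setting them equal: 2124 - 5p = p + 519 → 1605 = 6p, so p = 267.5 and Q = 786.5.
ΔQ = 786.5 − 799 = -12.5.

-12.5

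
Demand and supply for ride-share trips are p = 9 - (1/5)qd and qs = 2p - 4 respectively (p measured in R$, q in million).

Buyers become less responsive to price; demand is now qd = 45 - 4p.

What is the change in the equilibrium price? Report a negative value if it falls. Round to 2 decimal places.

+1.17

Original equilibrium: 45 - 5p = 2p - 4 gives 49 = 7p, so p = 7 and q = 10.
After the shift, demand is qd = 45 - 4p and supply is qs = 2p - 4.
Setting them equal: 45 - 4p = 2p - 4 → 49 = 6p, so p = 49/6 ≈ 8.1667 and q = 37/3 ≈ 12.3333.
Δp = 8.1667 − 7 = +1.17.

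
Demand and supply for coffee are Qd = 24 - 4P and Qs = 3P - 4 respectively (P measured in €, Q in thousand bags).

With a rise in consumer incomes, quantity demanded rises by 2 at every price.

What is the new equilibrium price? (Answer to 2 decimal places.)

Original equilibrium: 24 - 4P = 3P - 4 gives 28 = 7P, so P = 4 and Q = 8.
The new curves are Qd = 26 - 4P (demand) and Qs = 3P - 4 (supply).
Setting them equal: 26 - 4P = 3P - 4 → 30 = 7P, so P = 30/7 ≈ 4.2857 and Q = 62/7 ≈ 8.8571.

4.29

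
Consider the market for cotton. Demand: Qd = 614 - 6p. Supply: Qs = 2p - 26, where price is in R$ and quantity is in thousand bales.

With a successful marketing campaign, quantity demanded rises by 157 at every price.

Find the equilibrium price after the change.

99.625

Before the shock: 614 - 6p = 2p - 26 ⇒ 640 = 8p ⇒ p = 80, Q = 134.
The shock moves the curves to Qd = 771 - 6p and Qs = 2p - 26.
Clearing the new market: 771 - 6p = 2p - 26, so p = 99.625 and Q = 173.25.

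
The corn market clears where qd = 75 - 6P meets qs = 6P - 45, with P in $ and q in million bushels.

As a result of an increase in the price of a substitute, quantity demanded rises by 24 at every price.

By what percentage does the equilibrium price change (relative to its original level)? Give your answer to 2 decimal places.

Initially, 75 - 6P = 6P - 45, so 120 = 12P and P = 10, q = 15.
The new curves are qd = 99 - 6P (demand) and qs = 6P - 45 (supply).
Equate the new curves: 99 - 6P = 6P - 45, giving 144 = 12P, P = 12, q = 27.
%ΔP = (12 − 10) / 10 × 100 = +20.00%.

+20.00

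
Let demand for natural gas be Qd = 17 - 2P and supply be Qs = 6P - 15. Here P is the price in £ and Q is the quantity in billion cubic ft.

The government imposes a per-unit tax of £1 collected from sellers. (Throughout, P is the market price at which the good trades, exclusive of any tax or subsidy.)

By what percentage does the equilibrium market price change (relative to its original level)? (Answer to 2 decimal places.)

Solve the original market: 17 - 2P = 6P - 15, hence P = 4 and Q = 9.
Since sellers keep the price net of the tax, the effective supply curve becomes Qs = 6P - 21.
Equate the new curves: 17 - 2P = 6P - 21, giving 38 = 8P, P = 4.75, Q = 7.5.
%ΔP = (4.75 − 4) / 4 × 100 = +18.75%.

+18.75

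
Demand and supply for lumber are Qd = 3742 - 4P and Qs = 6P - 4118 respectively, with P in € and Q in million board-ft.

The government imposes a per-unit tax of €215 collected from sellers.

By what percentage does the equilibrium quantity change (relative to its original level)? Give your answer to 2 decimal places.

-86.29

Solve the original market: 3742 - 4P = 6P - 4118, hence P = 786 and Q = 598.
Since sellers keep the price net of the tax, the effective supply curve becomes Qs = 6P - 5408.
Equate the new curves: 3742 - 4P = 6P - 5408, giving 9150 = 10P, P = 915, Q = 82.
%ΔQ = (82 − 598) / 598 × 100 = -86.29%.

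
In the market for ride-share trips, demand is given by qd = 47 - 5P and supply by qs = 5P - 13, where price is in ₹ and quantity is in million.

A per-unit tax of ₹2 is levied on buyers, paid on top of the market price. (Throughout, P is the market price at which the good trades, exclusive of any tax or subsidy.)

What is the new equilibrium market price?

Solve the original market: 47 - 5P = 5P - 13, hence P = 6 and q = 17.
Since buyers pay the price plus the tax, the effective demand curve becomes qd = 37 - 5P.
Clearing the new market: 37 - 5P = 5P - 13, so P = 5 and q = 12.

5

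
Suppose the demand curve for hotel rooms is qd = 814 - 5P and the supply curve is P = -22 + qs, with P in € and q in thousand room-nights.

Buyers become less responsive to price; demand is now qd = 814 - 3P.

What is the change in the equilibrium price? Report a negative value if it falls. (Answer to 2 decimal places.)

+66.00

Solve the original market: 814 - 5P = P + 22, hence P = 132 and q = 154.
With the change applied: demand qd = 814 - 3P, supply qs = P + 22.
Equate the new curves: 814 - 3P = P + 22, giving 792 = 4P, P = 198, q = 220.
ΔP = 198 − 132 = +66.00.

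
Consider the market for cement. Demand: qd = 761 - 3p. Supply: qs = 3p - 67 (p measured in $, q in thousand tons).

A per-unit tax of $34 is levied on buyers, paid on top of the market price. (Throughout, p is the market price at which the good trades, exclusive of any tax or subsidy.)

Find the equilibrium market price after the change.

121

Before the shock: 761 - 3p = 3p - 67 ⇒ 828 = 6p ⇒ p = 138, q = 347.
Since buyers pay the price plus the tax, the effective demand curve becomes qd = 659 - 3p.
Clearing the new market: 659 - 3p = 3p - 67, so p = 121 and q = 296.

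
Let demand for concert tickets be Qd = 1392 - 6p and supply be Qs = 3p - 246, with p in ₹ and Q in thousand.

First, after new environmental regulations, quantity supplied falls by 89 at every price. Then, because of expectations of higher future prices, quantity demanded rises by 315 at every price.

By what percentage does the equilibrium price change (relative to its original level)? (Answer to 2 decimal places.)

+24.66

Original equilibrium: 1392 - 6p = 3p - 246 gives 1638 = 9p, so p = 182 and Q = 300.
After the shift, demand is Qd = 1707 - 6p and supply is Qs = 3p - 335.
Equate the new curves: 1707 - 6p = 3p - 335, giving 2042 = 9p, p = 2042/9 ≈ 226.8889, Q = 1037/3 ≈ 345.6667.
%Δp = (226.8889 − 182) / 182 × 100 = +24.66%.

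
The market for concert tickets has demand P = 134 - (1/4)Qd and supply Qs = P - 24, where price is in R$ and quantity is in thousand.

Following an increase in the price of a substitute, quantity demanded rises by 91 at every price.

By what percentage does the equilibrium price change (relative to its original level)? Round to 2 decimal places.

+16.25

Initially, 536 - 4P = P - 24, so 560 = 5P and P = 112, Q = 88.
The new curves are Qd = 627 - 4P (demand) and Qs = P - 24 (supply).
New equilibrium: 627 - 4P = P - 24 ⇒ 651 = 5P ⇒ P = 130.2, Q = 106.2.
%ΔP = (130.2 − 112) / 112 × 100 = +16.25%.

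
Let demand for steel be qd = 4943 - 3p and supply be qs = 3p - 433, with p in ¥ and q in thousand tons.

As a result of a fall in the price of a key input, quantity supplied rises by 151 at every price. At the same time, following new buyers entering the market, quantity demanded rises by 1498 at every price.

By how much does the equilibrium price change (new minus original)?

Initially, 4943 - 3p = 3p - 433, so 5376 = 6p and p = 896, q = 2255.
The new curves are qd = 6441 - 3p (demand) and qs = 3p - 282 (supply).
Setting them equal: 6441 - 3p = 3p - 282 → 6723 = 6p, so p = 1120.5 and q = 3079.5.
Δp = 1120.5 − 896 = +224.5.

+224.5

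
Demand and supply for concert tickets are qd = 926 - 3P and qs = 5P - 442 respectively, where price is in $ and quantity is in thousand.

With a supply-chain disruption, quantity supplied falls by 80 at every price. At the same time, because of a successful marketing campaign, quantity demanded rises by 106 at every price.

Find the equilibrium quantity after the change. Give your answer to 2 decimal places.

449.25

Initially, 926 - 3P = 5P - 442, so 1368 = 8P and P = 171, q = 413.
With the change applied: demand qd = 1032 - 3P, supply qs = 5P - 522.
Clearing the new market: 1032 - 3P = 5P - 522, so P = 194.25 and q = 449.25.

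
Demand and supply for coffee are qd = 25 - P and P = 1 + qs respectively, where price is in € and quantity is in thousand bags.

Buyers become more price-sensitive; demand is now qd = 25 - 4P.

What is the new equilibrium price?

Initially, 25 - P = P - 1, so 26 = 2P and P = 13, q = 12.
After the shift, demand is qd = 25 - 4P and supply is qs = P - 1.
Setting them equal: 25 - 4P = P - 1 → 26 = 5P, so P = 5.2 and q = 4.2.

5.2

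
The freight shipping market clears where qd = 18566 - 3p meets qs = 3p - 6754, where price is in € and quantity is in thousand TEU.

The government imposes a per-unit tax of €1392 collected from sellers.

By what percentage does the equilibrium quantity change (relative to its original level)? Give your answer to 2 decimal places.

-35.35

Before the shock: 18566 - 3p = 3p - 6754 ⇒ 25320 = 6p ⇒ p = 4220, q = 5906.
Since sellers keep the price net of the tax, the effective supply curve becomes qs = 3p - 10930.
Equate the new curves: 18566 - 3p = 3p - 10930, giving 29496 = 6p, p = 4916, q = 3818.
%Δq = (3818 − 5906) / 5906 × 100 = -35.35%.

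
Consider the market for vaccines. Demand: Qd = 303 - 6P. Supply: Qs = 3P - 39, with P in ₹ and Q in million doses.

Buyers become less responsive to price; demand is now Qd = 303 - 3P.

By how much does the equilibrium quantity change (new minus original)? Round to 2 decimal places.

Original equilibrium: 303 - 6P = 3P - 39 gives 342 = 9P, so P = 38 and Q = 75.
After the shift, demand is Qd = 303 - 3P and supply is Qs = 3P - 39.
Setting them equal: 303 - 3P = 3P - 39 → 342 = 6P, so P = 57 and Q = 132.
ΔQ = 132 − 75 = +57.00.

+57.00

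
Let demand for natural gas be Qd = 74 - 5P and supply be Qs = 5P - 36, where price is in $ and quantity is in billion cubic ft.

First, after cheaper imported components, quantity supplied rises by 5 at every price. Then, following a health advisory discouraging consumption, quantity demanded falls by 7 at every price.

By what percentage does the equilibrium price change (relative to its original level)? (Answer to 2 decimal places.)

Solve the original market: 74 - 5P = 5P - 36, hence P = 11 and Q = 19.
After the shift, demand is Qd = 67 - 5P and supply is Qs = 5P - 31.
New equilibrium: 67 - 5P = 5P - 31 ⇒ 98 = 10P ⇒ P = 9.8, Q = 18.
%ΔP = (9.8 − 11) / 11 × 100 = -10.91%.

-10.91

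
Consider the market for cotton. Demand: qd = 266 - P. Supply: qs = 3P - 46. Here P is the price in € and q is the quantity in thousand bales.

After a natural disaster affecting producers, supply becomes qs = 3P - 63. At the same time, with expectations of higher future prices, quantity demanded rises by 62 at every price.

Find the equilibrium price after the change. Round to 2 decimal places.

Solve the original market: 266 - P = 3P - 46, hence P = 78 and q = 188.
The shock moves the curves to qd = 328 - P and qs = 3P - 63.
Setting them equal: 328 - P = 3P - 63 → 391 = 4P, so P = 97.75 and q = 230.25.

97.75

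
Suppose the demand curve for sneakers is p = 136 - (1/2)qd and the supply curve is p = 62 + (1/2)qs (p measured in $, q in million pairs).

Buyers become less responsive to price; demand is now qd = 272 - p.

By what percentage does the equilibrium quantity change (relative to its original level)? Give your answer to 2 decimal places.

Original equilibrium: 272 - 2p = 2p - 124 gives 396 = 4p, so p = 99 and q = 74.
After the shift, demand is qd = 272 - p and supply is qs = 2p - 124.
Setting them equal: 272 - p = 2p - 124 → 396 = 3p, so p = 132 and q = 140.
%Δq = (140 − 74) / 74 × 100 = +89.19%.

+89.19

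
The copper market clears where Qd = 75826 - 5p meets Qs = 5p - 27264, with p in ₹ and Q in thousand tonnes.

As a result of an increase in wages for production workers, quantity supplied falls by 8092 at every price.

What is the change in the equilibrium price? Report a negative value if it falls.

+809.2

Initially, 75826 - 5p = 5p - 27264, so 103090 = 10p and p = 10309, Q = 24281.
With the change applied: demand Qd = 75826 - 5p, supply Qs = 5p - 35356.
Equate the new curves: 75826 - 5p = 5p - 35356, giving 111182 = 10p, p = 11118.2, Q = 20235.
Δp = 11118.2 − 10309 = +809.2.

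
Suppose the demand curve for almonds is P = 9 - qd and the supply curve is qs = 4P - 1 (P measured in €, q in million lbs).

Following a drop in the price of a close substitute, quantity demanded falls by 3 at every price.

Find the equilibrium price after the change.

1.4

Before the shock: 9 - P = 4P - 1 ⇒ 10 = 5P ⇒ P = 2, q = 7.
The shock moves the curves to qd = 6 - P and qs = 4P - 1.
New equilibrium: 6 - P = 4P - 1 ⇒ 7 = 5P ⇒ P = 1.4, q = 4.6.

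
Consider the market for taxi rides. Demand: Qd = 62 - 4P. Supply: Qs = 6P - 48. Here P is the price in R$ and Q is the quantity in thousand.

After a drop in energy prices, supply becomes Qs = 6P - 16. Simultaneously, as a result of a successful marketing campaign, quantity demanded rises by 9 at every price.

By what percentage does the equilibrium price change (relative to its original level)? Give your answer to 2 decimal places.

-20.91

Before the shock: 62 - 4P = 6P - 48 ⇒ 110 = 10P ⇒ P = 11, Q = 18.
The new curves are Qd = 71 - 4P (demand) and Qs = 6P - 16 (supply).
Equate the new curves: 71 - 4P = 6P - 16, giving 87 = 10P, P = 8.7, Q = 36.2.
%ΔP = (8.7 − 11) / 11 × 100 = -20.91%.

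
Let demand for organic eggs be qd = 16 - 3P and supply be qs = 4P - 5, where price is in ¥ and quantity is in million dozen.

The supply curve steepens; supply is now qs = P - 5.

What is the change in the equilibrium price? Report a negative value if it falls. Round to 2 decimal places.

Before the shock: 16 - 3P = 4P - 5 ⇒ 21 = 7P ⇒ P = 3, q = 7.
The shock moves the curves to qd = 16 - 3P and qs = P - 5.
Equate the new curves: 16 - 3P = P - 5, giving 21 = 4P, P = 5.25, q = 0.25.
ΔP = 5.25 − 3 = +2.25.

+2.25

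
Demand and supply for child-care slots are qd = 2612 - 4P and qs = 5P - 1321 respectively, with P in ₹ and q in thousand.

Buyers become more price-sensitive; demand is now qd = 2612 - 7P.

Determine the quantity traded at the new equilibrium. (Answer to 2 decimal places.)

Original equilibrium: 2612 - 4P = 5P - 1321 gives 3933 = 9P, so P = 437 and q = 864.
The new curves are qd = 2612 - 7P (demand) and qs = 5P - 1321 (supply).
Setting them equal: 2612 - 7P = 5P - 1321 → 3933 = 12P, so P = 327.75 and q = 317.75.

317.75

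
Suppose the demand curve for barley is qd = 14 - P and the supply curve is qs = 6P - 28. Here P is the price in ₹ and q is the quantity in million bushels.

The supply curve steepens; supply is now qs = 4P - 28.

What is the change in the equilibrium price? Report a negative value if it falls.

Before the shock: 14 - P = 6P - 28 ⇒ 42 = 7P ⇒ P = 6, q = 8.
After the shift, demand is qd = 14 - P and supply is qs = 4P - 28.
Clearing the new market: 14 - P = 4P - 28, so P = 8.4 and q = 5.6.
ΔP = 8.4 − 6 = +2.4.

+2.4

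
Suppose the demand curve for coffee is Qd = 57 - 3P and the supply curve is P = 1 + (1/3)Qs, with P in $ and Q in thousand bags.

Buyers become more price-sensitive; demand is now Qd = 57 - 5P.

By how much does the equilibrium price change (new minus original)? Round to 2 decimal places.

-2.50

Original equilibrium: 57 - 3P = 3P - 3 gives 60 = 6P, so P = 10 and Q = 27.
After the shift, demand is Qd = 57 - 5P and supply is Qs = 3P - 3.
Clearing the new market: 57 - 5P = 3P - 3, so P = 7.5 and Q = 19.5.
ΔP = 7.5 − 10 = -2.50.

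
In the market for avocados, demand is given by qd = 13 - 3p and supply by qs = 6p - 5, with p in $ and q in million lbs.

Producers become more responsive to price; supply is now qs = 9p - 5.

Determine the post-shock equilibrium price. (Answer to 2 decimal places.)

1.50

Before the shock: 13 - 3p = 6p - 5 ⇒ 18 = 9p ⇒ p = 2, q = 7.
After the shift, demand is qd = 13 - 3p and supply is qs = 9p - 5.
Equate the new curves: 13 - 3p = 9p - 5, giving 18 = 12p, p = 1.5, q = 8.5.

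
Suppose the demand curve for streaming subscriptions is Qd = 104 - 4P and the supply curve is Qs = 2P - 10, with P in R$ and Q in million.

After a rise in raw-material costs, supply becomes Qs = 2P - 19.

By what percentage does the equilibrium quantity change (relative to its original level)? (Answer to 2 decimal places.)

Original equilibrium: 104 - 4P = 2P - 10 gives 114 = 6P, so P = 19 and Q = 28.
With the change applied: demand Qd = 104 - 4P, supply Qs = 2P - 19.
Equate the new curves: 104 - 4P = 2P - 19, giving 123 = 6P, P = 20.5, Q = 22.
%ΔQ = (22 − 28) / 28 × 100 = -21.43%.

-21.43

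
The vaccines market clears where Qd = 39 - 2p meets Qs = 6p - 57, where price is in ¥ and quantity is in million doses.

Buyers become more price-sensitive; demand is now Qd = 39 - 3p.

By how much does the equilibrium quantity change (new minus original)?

Original equilibrium: 39 - 2p = 6p - 57 gives 96 = 8p, so p = 12 and Q = 15.
After the shift, demand is Qd = 39 - 3p and supply is Qs = 6p - 57.
Equate the new curves: 39 - 3p = 6p - 57, giving 96 = 9p, p = 32/3 ≈ 10.6667, Q = 7.
ΔQ = 7 − 15 = -8.

-8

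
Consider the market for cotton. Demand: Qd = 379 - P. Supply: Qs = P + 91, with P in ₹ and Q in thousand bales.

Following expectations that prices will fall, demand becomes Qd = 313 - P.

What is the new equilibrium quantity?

202

Original equilibrium: 379 - P = P + 91 gives 288 = 2P, so P = 144 and Q = 235.
With the change applied: demand Qd = 313 - P, supply Qs = P + 91.
Clearing the new market: 313 - P = P + 91, so P = 111 and Q = 202.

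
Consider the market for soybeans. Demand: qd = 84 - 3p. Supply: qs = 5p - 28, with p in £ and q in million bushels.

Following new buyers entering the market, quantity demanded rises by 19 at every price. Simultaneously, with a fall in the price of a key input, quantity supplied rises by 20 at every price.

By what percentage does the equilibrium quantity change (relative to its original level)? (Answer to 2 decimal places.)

Original equilibrium: 84 - 3p = 5p - 28 gives 112 = 8p, so p = 14 and q = 42.
The new curves are qd = 103 - 3p (demand) and qs = 5p - 8 (supply).
Clearing the new market: 103 - 3p = 5p - 8, so p = 13.875 and q = 61.375.
%Δq = (61.375 − 42) / 42 × 100 = +46.13%.

+46.13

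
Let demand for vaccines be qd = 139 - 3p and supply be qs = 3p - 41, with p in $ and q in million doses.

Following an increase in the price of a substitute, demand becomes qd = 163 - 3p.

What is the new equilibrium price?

Before the shock: 139 - 3p = 3p - 41 ⇒ 180 = 6p ⇒ p = 30, q = 49.
With the change applied: demand qd = 163 - 3p, supply qs = 3p - 41.
Setting them equal: 163 - 3p = 3p - 41 → 204 = 6p, so p = 34 and q = 61.

34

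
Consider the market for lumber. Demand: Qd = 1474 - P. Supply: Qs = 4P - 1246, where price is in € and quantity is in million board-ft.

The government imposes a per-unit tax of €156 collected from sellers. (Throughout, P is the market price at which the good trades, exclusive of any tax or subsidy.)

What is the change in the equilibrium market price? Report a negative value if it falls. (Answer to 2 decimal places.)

Solve the original market: 1474 - P = 4P - 1246, hence P = 544 and Q = 930.
Since sellers keep the price net of the tax, the effective supply curve becomes Qs = 4P - 1870.
Setting them equal: 1474 - P = 4P - 1870 → 3344 = 5P, so P = 668.8 and Q = 805.2.
ΔP = 668.8 − 544 = +124.80.

+124.80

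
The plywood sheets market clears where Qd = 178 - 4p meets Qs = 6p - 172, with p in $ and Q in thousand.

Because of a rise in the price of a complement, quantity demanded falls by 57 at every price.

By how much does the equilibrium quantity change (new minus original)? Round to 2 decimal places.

Solve the original market: 178 - 4p = 6p - 172, hence p = 35 and Q = 38.
The shock moves the curves to Qd = 121 - 4p and Qs = 6p - 172.
New equilibrium: 121 - 4p = 6p - 172 ⇒ 293 = 10p ⇒ p = 29.3, Q = 3.8.
ΔQ = 3.8 − 38 = -34.20.

-34.20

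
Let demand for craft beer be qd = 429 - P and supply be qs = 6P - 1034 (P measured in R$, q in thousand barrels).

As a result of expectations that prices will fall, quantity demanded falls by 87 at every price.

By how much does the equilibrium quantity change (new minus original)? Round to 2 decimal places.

Initially, 429 - P = 6P - 1034, so 1463 = 7P and P = 209, q = 220.
With the change applied: demand qd = 342 - P, supply qs = 6P - 1034.
Setting them equal: 342 - P = 6P - 1034 → 1376 = 7P, so P = 1376/7 ≈ 196.5714 and q = 1018/7 ≈ 145.4286.
Δq = 145.4286 − 220 = -74.57.

-74.57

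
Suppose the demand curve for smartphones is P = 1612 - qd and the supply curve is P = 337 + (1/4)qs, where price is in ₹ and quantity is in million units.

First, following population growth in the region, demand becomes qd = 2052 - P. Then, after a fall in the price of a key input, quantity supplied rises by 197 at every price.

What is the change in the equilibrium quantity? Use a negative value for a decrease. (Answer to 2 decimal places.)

Original equilibrium: 1612 - P = 4P - 1348 gives 2960 = 5P, so P = 592 and q = 1020.
The shock moves the curves to qd = 2052 - P and qs = 4P - 1151.
Equate the new curves: 2052 - P = 4P - 1151, giving 3203 = 5P, P = 640.6, q = 1411.4.
Δq = 1411.4 − 1020 = +391.40.

+391.40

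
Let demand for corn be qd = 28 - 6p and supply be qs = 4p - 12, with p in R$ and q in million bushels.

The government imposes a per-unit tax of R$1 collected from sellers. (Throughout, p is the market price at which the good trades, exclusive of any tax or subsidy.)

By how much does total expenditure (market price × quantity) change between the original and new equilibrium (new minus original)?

Initially, 28 - 6p = 4p - 12, so 40 = 10p and p = 4, q = 4.
Since sellers keep the price net of the tax, the effective supply curve becomes qs = 4p - 16.
Setting them equal: 28 - 6p = 4p - 16 → 44 = 10p, so p = 4.4 and q = 1.6.
Expenditure moves from 4×4 = 16 to 4.4×1.6 = 7.04; change = -8.96.

-8.96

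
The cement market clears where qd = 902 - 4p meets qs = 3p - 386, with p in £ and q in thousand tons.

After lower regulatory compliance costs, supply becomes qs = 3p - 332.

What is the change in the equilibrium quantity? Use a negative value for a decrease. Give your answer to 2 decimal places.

Before the shock: 902 - 4p = 3p - 386 ⇒ 1288 = 7p ⇒ p = 184, q = 166.
The shock moves the curves to qd = 902 - 4p and qs = 3p - 332.
Clearing the new market: 902 - 4p = 3p - 332, so p = 1234/7 ≈ 176.2857 and q = 1378/7 ≈ 196.8571.
Δq = 196.8571 − 166 = +30.86.

+30.86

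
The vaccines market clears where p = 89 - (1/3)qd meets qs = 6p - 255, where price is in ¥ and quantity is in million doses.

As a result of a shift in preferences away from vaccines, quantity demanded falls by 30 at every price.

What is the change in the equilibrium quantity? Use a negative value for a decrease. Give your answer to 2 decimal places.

-20.00

Initially, 267 - 3p = 6p - 255, so 522 = 9p and p = 58, q = 93.
The shock moves the curves to qd = 237 - 3p and qs = 6p - 255.
Setting them equal: 237 - 3p = 6p - 255 → 492 = 9p, so p = 164/3 ≈ 54.6667 and q = 73.
Δq = 73 − 93 = -20.00.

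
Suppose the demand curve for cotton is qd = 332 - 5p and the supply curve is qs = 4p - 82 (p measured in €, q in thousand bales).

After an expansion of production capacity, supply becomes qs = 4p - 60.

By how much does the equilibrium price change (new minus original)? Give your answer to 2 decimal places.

-2.44

Initially, 332 - 5p = 4p - 82, so 414 = 9p and p = 46, q = 102.
With the change applied: demand qd = 332 - 5p, supply qs = 4p - 60.
Clearing the new market: 332 - 5p = 4p - 60, so p = 392/9 ≈ 43.5556 and q = 1028/9 ≈ 114.2222.
Δp = 43.5556 − 46 = -2.44.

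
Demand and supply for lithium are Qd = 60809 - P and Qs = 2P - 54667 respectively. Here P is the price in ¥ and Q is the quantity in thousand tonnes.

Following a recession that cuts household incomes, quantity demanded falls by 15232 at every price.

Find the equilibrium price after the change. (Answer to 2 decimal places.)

Before the shock: 60809 - P = 2P - 54667 ⇒ 115476 = 3P ⇒ P = 38492, Q = 22317.
The new curves are Qd = 45577 - P (demand) and Qs = 2P - 54667 (supply).
Setting them equal: 45577 - P = 2P - 54667 → 100244 = 3P, so P = 100244/3 ≈ 33414.6667 and Q = 36487/3 ≈ 12162.3333.

33414.67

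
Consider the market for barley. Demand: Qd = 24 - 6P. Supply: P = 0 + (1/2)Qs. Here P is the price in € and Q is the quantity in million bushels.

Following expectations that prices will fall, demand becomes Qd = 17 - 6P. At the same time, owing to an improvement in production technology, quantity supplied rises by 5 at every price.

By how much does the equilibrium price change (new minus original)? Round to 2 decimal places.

-1.50

Before the shock: 24 - 6P = 2P ⇒ 24 = 8P ⇒ P = 3, Q = 6.
The new curves are Qd = 17 - 6P (demand) and Qs = 2P + 5 (supply).
Clearing the new market: 17 - 6P = 2P + 5, so P = 1.5 and Q = 8.
ΔP = 1.5 − 3 = -1.50.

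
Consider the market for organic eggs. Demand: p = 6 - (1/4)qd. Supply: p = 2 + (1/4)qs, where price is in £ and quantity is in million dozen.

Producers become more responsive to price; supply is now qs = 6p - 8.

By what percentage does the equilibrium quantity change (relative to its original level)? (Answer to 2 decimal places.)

Solve the original market: 24 - 4p = 4p - 8, hence p = 4 and q = 8.
With the change applied: demand qd = 24 - 4p, supply qs = 6p - 8.
New equilibrium: 24 - 4p = 6p - 8 ⇒ 32 = 10p ⇒ p = 3.2, q = 11.2.
%Δq = (11.2 − 8) / 8 × 100 = +40.00%.

+40.00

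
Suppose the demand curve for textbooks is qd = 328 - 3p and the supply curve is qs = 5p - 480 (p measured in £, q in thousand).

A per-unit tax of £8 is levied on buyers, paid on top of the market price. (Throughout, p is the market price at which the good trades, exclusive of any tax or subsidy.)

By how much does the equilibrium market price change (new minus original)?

Original equilibrium: 328 - 3p = 5p - 480 gives 808 = 8p, so p = 101 and q = 25.
Since buyers pay the price plus the tax, the effective demand curve becomes qd = 304 - 3p.
Clearing the new market: 304 - 3p = 5p - 480, so p = 98 and q = 10.
Δp = 98 − 101 = -3.

-3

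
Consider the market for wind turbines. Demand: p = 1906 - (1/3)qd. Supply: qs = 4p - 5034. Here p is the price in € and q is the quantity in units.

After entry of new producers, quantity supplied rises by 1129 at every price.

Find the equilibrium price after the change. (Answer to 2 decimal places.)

1374.71

Before the shock: 5718 - 3p = 4p - 5034 ⇒ 10752 = 7p ⇒ p = 1536, q = 1110.
The shock moves the curves to qd = 5718 - 3p and qs = 4p - 3905.
Clearing the new market: 5718 - 3p = 4p - 3905, so p = 9623/7 ≈ 1374.7143 and q = 11157/7 ≈ 1593.8571.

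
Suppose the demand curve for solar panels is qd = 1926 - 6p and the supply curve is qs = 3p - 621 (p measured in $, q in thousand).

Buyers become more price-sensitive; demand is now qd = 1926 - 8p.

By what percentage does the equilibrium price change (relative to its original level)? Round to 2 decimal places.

-18.18

Before the shock: 1926 - 6p = 3p - 621 ⇒ 2547 = 9p ⇒ p = 283, q = 228.
After the shift, demand is qd = 1926 - 8p and supply is qs = 3p - 621.
Equate the new curves: 1926 - 8p = 3p - 621, giving 2547 = 11p, p = 2547/11 ≈ 231.5455, q = 810/11 ≈ 73.6364.
%Δp = (231.5455 − 283) / 283 × 100 = -18.18%.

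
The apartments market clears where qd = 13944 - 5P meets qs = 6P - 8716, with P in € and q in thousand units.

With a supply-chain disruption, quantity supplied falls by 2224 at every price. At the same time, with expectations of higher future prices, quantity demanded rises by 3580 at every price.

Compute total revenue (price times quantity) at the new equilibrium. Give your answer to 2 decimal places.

11866429.88

Original equilibrium: 13944 - 5P = 6P - 8716 gives 22660 = 11P, so P = 2060 and q = 3644.
With the change applied: demand qd = 17524 - 5P, supply qs = 6P - 10940.
New equilibrium: 17524 - 5P = 6P - 10940 ⇒ 28464 = 11P ⇒ P = 28464/11 ≈ 2587.6364, q = 50444/11 ≈ 4585.8182.
New expenditure = 2587.6364 × 4585.8182 = 11866429.88.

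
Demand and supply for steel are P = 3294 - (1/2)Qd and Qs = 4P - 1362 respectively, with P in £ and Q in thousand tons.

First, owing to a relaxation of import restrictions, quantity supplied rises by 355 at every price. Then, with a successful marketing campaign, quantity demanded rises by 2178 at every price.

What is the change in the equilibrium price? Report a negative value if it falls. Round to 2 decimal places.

+303.83

Initially, 6588 - 2P = 4P - 1362, so 7950 = 6P and P = 1325, Q = 3938.
With the change applied: demand Qd = 8766 - 2P, supply Qs = 4P - 1007.
New equilibrium: 8766 - 2P = 4P - 1007 ⇒ 9773 = 6P ⇒ P = 9773/6 ≈ 1628.8333, Q = 16525/3 ≈ 5508.3333.
ΔP = 1628.8333 − 1325 = +303.83.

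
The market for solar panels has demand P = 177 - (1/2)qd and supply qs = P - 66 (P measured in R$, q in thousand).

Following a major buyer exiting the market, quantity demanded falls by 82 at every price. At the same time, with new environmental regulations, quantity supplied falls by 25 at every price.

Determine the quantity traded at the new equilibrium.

Initially, 354 - 2P = P - 66, so 420 = 3P and P = 140, q = 74.
With the change applied: demand qd = 272 - 2P, supply qs = P - 91.
Clearing the new market: 272 - 2P = P - 91, so P = 121 and q = 30.

30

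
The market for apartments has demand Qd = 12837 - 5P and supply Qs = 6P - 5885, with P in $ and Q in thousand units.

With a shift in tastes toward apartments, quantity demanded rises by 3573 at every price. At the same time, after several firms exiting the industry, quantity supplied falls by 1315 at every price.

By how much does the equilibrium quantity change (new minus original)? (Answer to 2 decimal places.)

Original equilibrium: 12837 - 5P = 6P - 5885 gives 18722 = 11P, so P = 1702 and Q = 4327.
The new curves are Qd = 16410 - 5P (demand) and Qs = 6P - 7200 (supply).
Setting them equal: 16410 - 5P = 6P - 7200 → 23610 = 11P, so P = 23610/11 ≈ 2146.3636 and Q = 62460/11 ≈ 5678.1818.
ΔQ = 5678.1818 − 4327 = +1351.18.

+1351.18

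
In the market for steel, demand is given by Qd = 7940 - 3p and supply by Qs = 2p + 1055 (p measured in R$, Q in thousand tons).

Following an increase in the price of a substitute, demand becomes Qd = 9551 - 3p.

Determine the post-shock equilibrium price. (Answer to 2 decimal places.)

1699.20

Initially, 7940 - 3p = 2p + 1055, so 6885 = 5p and p = 1377, Q = 3809.
After the shift, demand is Qd = 9551 - 3p and supply is Qs = 2p + 1055.
New equilibrium: 9551 - 3p = 2p + 1055 ⇒ 8496 = 5p ⇒ p = 1699.2, Q = 4453.4.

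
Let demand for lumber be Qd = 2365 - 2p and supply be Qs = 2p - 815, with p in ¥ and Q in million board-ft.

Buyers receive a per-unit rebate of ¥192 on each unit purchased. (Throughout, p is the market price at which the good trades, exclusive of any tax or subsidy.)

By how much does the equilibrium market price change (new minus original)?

Initially, 2365 - 2p = 2p - 815, so 3180 = 4p and p = 795, Q = 775.
Since buyers' out-of-pocket price is the market price minus the rebate, the effective demand curve becomes Qd = 2749 - 2p.
Clearing the new market: 2749 - 2p = 2p - 815, so p = 891 and Q = 967.
Δp = 891 − 795 = +96.

+96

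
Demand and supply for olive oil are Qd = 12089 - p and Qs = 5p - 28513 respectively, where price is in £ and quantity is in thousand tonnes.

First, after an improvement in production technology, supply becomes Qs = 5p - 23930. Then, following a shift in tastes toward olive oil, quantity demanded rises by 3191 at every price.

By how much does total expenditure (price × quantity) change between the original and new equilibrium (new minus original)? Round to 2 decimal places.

+21134601.00

Before the shock: 12089 - p = 5p - 28513 ⇒ 40602 = 6p ⇒ p = 6767, Q = 5322.
After the shift, demand is Qd = 15280 - p and supply is Qs = 5p - 23930.
Equate the new curves: 15280 - p = 5p - 23930, giving 39210 = 6p, p = 6535, Q = 8745.
Expenditure moves from 6767×5322 = 36013974 to 6535×8745 = 57148575; change = +21134601.00.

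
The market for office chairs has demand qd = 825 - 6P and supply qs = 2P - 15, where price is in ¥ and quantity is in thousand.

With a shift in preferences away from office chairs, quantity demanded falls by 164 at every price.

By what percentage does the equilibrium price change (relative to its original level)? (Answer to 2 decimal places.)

Original equilibrium: 825 - 6P = 2P - 15 gives 840 = 8P, so P = 105 and q = 195.
After the shift, demand is qd = 661 - 6P and supply is qs = 2P - 15.
Setting them equal: 661 - 6P = 2P - 15 → 676 = 8P, so P = 84.5 and q = 154.
%ΔP = (84.5 − 105) / 105 × 100 = -19.52%.

-19.52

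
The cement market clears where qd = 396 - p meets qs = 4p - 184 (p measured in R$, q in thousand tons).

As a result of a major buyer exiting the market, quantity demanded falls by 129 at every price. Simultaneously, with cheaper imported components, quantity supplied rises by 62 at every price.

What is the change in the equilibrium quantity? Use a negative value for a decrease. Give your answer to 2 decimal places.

Before the shock: 396 - p = 4p - 184 ⇒ 580 = 5p ⇒ p = 116, q = 280.
With the change applied: demand qd = 267 - p, supply qs = 4p - 122.
New equilibrium: 267 - p = 4p - 122 ⇒ 389 = 5p ⇒ p = 77.8, q = 189.2.
Δq = 189.2 − 280 = -90.80.

-90.80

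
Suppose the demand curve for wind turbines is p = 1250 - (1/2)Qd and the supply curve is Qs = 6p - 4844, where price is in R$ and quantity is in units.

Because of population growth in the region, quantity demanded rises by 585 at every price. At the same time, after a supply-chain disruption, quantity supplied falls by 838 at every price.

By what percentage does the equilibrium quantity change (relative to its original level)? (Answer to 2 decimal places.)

+34.53

Solve the original market: 2500 - 2p = 6p - 4844, hence p = 918 and Q = 664.
The shock moves the curves to Qd = 3085 - 2p and Qs = 6p - 5682.
Clearing the new market: 3085 - 2p = 6p - 5682, so p = 1095.875 and Q = 893.25.
%ΔQ = (893.25 − 664) / 664 × 100 = +34.53%.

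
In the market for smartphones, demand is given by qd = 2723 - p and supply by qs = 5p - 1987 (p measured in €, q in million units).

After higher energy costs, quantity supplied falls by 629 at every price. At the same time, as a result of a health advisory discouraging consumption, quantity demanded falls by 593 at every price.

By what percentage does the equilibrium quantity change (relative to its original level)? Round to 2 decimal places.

-30.91

Before the shock: 2723 - p = 5p - 1987 ⇒ 4710 = 6p ⇒ p = 785, q = 1938.
After the shift, demand is qd = 2130 - p and supply is qs = 5p - 2616.
Setting them equal: 2130 - p = 5p - 2616 → 4746 = 6p, so p = 791 and q = 1339.
%Δq = (1339 − 1938) / 1938 × 100 = -30.91%.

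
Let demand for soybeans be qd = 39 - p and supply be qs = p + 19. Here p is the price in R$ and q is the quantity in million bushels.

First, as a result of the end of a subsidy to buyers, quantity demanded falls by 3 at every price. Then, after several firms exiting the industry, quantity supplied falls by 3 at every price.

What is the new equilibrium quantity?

Initially, 39 - p = p + 19, so 20 = 2p and p = 10, q = 29.
The shock moves the curves to qd = 36 - p and qs = p + 16.
Equate the new curves: 36 - p = p + 16, giving 20 = 2p, p = 10, q = 26.

26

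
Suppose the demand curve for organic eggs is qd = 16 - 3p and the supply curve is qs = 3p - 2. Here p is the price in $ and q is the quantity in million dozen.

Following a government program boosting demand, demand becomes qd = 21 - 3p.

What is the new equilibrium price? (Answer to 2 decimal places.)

Before the shock: 16 - 3p = 3p - 2 ⇒ 18 = 6p ⇒ p = 3, q = 7.
After the shift, demand is qd = 21 - 3p and supply is qs = 3p - 2.
Equate the new curves: 21 - 3p = 3p - 2, giving 23 = 6p, p = 23/6 ≈ 3.8333, q = 9.5.

3.83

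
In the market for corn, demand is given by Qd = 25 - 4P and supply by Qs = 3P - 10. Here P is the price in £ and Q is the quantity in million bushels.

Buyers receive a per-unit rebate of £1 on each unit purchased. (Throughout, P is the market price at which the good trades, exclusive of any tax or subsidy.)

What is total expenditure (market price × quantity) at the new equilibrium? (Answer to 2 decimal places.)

Original equilibrium: 25 - 4P = 3P - 10 gives 35 = 7P, so P = 5 and Q = 5.
Since buyers' out-of-pocket price is the market price minus the rebate, the effective demand curve becomes Qd = 29 - 4P.
Clearing the new market: 29 - 4P = 3P - 10, so P = 39/7 ≈ 5.5714 and Q = 47/7 ≈ 6.7143.
New expenditure = 5.5714 × 6.7143 = 37.41.

37.41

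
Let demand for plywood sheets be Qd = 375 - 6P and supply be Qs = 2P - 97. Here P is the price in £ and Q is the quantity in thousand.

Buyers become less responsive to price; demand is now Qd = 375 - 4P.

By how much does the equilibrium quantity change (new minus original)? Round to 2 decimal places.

Original equilibrium: 375 - 6P = 2P - 97 gives 472 = 8P, so P = 59 and Q = 21.
With the change applied: demand Qd = 375 - 4P, supply Qs = 2P - 97.
Setting them equal: 375 - 4P = 2P - 97 → 472 = 6P, so P = 236/3 ≈ 78.6667 and Q = 181/3 ≈ 60.3333.
ΔQ = 60.3333 − 21 = +39.33.

+39.33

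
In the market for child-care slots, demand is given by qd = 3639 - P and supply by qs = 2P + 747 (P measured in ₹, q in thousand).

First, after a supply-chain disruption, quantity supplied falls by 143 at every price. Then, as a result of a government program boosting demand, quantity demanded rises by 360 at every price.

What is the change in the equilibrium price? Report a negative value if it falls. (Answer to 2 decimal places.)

Before the shock: 3639 - P = 2P + 747 ⇒ 2892 = 3P ⇒ P = 964, q = 2675.
With the change applied: demand qd = 3999 - P, supply qs = 2P + 604.
Clearing the new market: 3999 - P = 2P + 604, so P = 3395/3 ≈ 1131.6667 and q = 8602/3 ≈ 2867.3333.
ΔP = 1131.6667 − 964 = +167.67.

+167.67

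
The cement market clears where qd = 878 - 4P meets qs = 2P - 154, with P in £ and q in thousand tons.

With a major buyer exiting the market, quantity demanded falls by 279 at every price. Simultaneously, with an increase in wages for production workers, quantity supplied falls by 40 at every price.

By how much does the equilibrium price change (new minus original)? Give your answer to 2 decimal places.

-39.83

Solve the original market: 878 - 4P = 2P - 154, hence P = 172 and q = 190.
The new curves are qd = 599 - 4P (demand) and qs = 2P - 194 (supply).
Clearing the new market: 599 - 4P = 2P - 194, so P = 793/6 ≈ 132.1667 and q = 211/3 ≈ 70.3333.
ΔP = 132.1667 − 172 = -39.83.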